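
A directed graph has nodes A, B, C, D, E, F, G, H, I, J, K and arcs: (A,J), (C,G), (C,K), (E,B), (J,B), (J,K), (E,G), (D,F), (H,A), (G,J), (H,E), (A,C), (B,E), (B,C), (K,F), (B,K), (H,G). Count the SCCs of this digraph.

7

{B, C, E, G, J} are all mutually reachable — one SCC of size 5.
{H} is an SCC by itself.
{D} is an SCC by itself.
{A} is an SCC by itself.
{I} is an SCC by itself.
(and 2 more singleton SCCs)
That gives 7 strongly connected components.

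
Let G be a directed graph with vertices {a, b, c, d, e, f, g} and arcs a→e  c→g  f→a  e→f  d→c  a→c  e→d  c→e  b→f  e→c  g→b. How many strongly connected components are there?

1

{a, b, c, d, e, f, g} are all mutually reachable — one SCC of size 7.
That gives 1 strongly connected component.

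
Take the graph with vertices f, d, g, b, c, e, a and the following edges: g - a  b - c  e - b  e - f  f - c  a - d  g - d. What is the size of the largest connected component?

4

Starting from a we can reach a, d, g. That is one component of size 3.
Starting from b we can reach b, c, e, f. That is one component of size 4.
The largest has 4 vertices.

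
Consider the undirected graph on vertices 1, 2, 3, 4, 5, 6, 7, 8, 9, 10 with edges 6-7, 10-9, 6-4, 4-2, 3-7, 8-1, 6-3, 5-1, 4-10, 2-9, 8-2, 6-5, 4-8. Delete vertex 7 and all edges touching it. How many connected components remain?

With 7 gone, the remaining components are: {1, 2, 3, 4, 5, 6, 8, 9, 10}.
That is 1 component.

1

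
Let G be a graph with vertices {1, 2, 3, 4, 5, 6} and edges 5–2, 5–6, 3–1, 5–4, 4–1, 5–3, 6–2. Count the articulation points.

1

Removing 5 increases the component count from 1 to 2, so 5 is a cut vertex.
By contrast removing 1 leaves 1 component; it is not a cut vertex. No other vertex is a cut vertex either.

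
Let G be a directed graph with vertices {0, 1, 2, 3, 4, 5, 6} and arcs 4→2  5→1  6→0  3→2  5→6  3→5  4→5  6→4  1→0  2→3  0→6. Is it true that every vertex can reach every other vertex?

Yes

From 4 we can reach every vertex (0, 1, 2, 3, 4, 5, 6), and every vertex can reach 4 (0, 1, 2, 3, 4, 5, 6). So the whole graph is one strongly connected component.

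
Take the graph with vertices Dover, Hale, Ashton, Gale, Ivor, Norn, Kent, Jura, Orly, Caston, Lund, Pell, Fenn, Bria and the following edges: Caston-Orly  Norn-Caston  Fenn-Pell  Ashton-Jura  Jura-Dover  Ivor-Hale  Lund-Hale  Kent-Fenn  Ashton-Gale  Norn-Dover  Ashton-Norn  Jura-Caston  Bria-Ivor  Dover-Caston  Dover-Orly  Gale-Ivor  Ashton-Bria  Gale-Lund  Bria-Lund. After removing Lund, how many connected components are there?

2

With Lund gone, the remaining components are: {Fenn, Kent, Pell}; {Bria, Gale, Hale, Ivor, Jura, Norn, Orly, Dover, Ashton, Caston}.
That is 2 components.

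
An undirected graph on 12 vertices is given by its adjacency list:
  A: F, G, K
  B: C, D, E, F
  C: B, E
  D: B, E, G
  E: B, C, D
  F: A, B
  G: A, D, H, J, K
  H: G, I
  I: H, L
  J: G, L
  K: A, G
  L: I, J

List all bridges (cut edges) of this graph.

none

The edges on the cycle D-E-C-B-D are not bridges since each lies on that cycle.
Every edge lies on some cycle, so there are no bridges.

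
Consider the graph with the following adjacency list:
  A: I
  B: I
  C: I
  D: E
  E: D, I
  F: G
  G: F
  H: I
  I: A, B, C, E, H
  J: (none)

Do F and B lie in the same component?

No

The component containing F is {F, G}, and B is not in it.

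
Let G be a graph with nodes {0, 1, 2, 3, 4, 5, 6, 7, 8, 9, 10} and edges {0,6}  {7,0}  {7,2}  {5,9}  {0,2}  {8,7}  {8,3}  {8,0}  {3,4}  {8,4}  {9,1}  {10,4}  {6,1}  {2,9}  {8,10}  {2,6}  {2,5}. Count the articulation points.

Removing 8 increases the component count from 1 to 2, so 8 is a cut vertex.
By contrast removing 1 leaves 1 component; it is not a cut vertex. No other vertex is a cut vertex either.

1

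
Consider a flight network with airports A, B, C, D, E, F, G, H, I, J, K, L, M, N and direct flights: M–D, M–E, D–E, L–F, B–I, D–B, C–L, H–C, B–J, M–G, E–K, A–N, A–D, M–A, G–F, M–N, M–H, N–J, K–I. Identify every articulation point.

Removing M increases the component count from 1 to 2, so M is a cut vertex.
By contrast removing K leaves 1 component; it is not a cut vertex. No other vertex is a cut vertex either.

M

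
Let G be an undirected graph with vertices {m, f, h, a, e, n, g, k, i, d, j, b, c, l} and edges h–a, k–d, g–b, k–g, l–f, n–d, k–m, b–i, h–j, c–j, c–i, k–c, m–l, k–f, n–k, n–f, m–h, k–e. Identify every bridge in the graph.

a-h, e-k

The edges on the cycle k-c-j-h-m-k are not bridges since each lies on that cycle.
But removing a–h disconnects a from h; removing e–k disconnects e from k — these are bridges.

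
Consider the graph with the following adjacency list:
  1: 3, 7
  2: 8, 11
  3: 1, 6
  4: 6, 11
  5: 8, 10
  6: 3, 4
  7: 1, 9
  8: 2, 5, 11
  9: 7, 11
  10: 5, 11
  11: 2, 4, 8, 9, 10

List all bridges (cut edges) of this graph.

The edges on the cycle 11-2-8-11 are not bridges since each lies on that cycle.
Every edge lies on some cycle, so there are no bridges.

none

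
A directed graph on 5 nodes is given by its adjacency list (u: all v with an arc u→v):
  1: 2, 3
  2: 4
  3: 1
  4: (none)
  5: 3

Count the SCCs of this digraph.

4

{1, 3} are all mutually reachable — one SCC of size 2.
{2} is an SCC by itself.
{5} is an SCC by itself.
{4} is an SCC by itself.
That gives 4 strongly connected components.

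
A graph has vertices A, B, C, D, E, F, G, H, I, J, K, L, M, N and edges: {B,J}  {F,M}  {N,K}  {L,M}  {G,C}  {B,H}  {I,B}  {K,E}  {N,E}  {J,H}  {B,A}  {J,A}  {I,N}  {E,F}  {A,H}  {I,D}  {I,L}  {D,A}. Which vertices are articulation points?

Removing I increases the component count from 2 to 3, so I is a cut vertex.
By contrast removing F leaves 2 components; it is not a cut vertex. No other vertex is a cut vertex either.

I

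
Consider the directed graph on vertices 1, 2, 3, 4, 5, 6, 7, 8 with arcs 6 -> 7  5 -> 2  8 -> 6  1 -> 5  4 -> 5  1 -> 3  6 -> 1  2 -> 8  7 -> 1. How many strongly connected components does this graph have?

{1, 2, 5, 6, 7, 8} are all mutually reachable — one SCC of size 6.
{3} is an SCC by itself.
{4} is an SCC by itself.
That gives 3 strongly connected components.

3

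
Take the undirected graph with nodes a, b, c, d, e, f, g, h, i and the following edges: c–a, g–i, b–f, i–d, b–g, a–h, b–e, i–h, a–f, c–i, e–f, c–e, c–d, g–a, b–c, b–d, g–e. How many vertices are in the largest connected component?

Starting from a we can reach a, b, c, d, e, f, g, h, i. That is one component of size 9.
The largest has 9 vertices.

9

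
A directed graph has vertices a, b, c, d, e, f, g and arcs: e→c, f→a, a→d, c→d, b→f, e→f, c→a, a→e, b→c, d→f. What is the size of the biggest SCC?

5

{a, c, d, e, f} are all mutually reachable — one SCC of size 5.
{g} is an SCC by itself.
{b} is an SCC by itself.
The largest has 5 vertices.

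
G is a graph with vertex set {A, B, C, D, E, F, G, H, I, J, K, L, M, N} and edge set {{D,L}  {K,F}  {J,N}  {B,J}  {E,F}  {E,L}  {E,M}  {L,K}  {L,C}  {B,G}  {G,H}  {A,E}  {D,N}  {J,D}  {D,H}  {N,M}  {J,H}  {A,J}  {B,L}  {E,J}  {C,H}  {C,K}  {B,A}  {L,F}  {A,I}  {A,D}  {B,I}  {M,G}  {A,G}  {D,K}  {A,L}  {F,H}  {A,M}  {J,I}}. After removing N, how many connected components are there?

With N gone, the remaining components are: {A, B, C, D, E, F, G, H, I, J, K, L, M}.
That is 1 component.

1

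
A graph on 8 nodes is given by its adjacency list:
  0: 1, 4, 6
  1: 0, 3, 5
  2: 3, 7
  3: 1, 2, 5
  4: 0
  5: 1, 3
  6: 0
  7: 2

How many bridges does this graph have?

The edges on the cycle 1-3-5-1 are not bridges since each lies on that cycle.
But removing 0-4 disconnects 0 from 4; removing 1-0 disconnects 1 from 0; removing 2-7 disconnects 2 from 7; removing 0-6 disconnects 0 from 6 — these are bridges.
In total 5 edges are bridges.

5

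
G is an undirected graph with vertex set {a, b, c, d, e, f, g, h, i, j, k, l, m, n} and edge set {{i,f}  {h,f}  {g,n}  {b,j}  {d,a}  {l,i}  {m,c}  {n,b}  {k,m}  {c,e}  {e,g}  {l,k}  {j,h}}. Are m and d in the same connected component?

No

The component containing m is {b, c, e, f, g, h, i, j, k, l, m, n}, and d is not in it.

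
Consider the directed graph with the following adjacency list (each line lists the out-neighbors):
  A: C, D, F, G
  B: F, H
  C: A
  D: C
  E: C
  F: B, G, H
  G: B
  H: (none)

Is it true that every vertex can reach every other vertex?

No

There is no directed path from H to E, so the graph is not strongly connected.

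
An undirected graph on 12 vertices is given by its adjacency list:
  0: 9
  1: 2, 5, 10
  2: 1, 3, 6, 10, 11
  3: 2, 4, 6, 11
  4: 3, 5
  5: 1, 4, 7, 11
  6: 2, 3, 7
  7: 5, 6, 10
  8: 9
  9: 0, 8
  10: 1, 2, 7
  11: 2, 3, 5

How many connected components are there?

Starting from 0 we can reach 0, 8, 9. That is one component of size 3.
Starting from 1 we can reach 1, 2, 3, 4, 5, 6, 7, 10, 11. That is one component of size 9.
Total: 2 components.

2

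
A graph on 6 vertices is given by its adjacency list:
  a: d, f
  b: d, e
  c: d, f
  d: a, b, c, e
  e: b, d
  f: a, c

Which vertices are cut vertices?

d

Removing d increases the component count from 1 to 2, so d is a cut vertex.
By contrast removing b leaves 1 component; it is not a cut vertex. No other vertex is a cut vertex either.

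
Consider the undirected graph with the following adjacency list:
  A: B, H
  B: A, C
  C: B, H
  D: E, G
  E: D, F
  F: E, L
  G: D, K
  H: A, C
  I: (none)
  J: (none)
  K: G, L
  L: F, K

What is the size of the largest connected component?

6

I is isolated — a component by itself.
J is isolated — a component by itself.
Starting from A we can reach A, B, C, H. That is one component of size 4.
Starting from D we can reach D, E, F, G, K, L. That is one component of size 6.
The largest has 6 vertices.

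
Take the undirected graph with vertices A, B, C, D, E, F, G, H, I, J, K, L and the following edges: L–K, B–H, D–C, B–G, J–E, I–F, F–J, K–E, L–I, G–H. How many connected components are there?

A is isolated — a component by itself.
Starting from C we can reach C, D. That is one component of size 2.
Starting from B we can reach B, G, H. That is one component of size 3.
Starting from E we can reach E, F, I, J, K, L. That is one component of size 6.
Total: 4 components.

4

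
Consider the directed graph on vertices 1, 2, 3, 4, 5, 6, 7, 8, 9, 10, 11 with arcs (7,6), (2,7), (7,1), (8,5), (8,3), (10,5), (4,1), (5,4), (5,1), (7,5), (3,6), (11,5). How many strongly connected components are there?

{6} is an SCC by itself.
{11} is an SCC by itself.
{7} is an SCC by itself.
{1} is an SCC by itself.
{9} is an SCC by itself.
(and 6 more singleton SCCs)
That gives 11 strongly connected components.

11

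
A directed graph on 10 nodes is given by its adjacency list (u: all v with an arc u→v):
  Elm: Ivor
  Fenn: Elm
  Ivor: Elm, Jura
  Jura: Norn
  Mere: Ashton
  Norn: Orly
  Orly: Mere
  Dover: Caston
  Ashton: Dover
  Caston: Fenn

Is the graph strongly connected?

Yes

From Ashton we can reach every vertex (Elm, Fenn, Ivor, Jura, Mere, Norn, Orly, Dover, Ashton, Caston), and every vertex can reach Ashton (Elm, Fenn, Ivor, Jura, Mere, Norn, Orly, Dover, Ashton, Caston). So the whole graph is one strongly connected component.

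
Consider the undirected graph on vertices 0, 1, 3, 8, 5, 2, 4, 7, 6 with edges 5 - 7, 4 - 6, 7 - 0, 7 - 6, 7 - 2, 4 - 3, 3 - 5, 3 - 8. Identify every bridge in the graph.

The edges on the cycle 4-3-5-7-6-4 are not bridges since each lies on that cycle.
But removing 3 - 8 disconnects 3 from 8; removing 7 - 2 disconnects 7 from 2; removing 7 - 0 disconnects 7 from 0 — these are bridges.

0-7, 2-7, 3-8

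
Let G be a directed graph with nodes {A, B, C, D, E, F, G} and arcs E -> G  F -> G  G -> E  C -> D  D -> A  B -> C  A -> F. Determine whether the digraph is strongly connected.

There is no directed path from G to B, so the graph is not strongly connected.

No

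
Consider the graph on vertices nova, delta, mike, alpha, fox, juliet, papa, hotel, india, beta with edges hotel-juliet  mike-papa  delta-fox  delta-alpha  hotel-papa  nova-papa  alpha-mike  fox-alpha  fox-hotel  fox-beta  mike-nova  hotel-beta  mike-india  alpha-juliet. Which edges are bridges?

india-mike

The edges on the cycle fox-hotel-juliet-alpha-fox are not bridges since each lies on that cycle.
But removing mike-india disconnects mike from india — this is a bridge.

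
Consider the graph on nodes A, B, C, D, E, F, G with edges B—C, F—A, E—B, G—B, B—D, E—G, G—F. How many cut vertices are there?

3

Removing B increases the component count from 1 to 3, so B is a cut vertex.
Removing F increases the component count from 1 to 2, so F is a cut vertex.
Removing G increases the component count from 1 to 2, so G is a cut vertex.
By contrast removing D leaves 1 component; it is not a cut vertex. No other vertex is a cut vertex either.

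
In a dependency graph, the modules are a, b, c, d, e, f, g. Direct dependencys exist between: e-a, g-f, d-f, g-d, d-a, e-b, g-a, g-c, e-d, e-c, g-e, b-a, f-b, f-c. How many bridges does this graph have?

0

The edges on the cycle e-d-f-c-e are not bridges since each lies on that cycle.
Every edge lies on some cycle, so there are no bridges.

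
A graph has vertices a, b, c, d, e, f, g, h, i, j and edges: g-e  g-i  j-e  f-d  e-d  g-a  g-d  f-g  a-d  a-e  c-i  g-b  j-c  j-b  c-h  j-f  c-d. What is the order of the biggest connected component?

Starting from a we can reach a, b, c, d, e, f, g, h, i, j. That is one component of size 10.
The largest has 10 vertices.

10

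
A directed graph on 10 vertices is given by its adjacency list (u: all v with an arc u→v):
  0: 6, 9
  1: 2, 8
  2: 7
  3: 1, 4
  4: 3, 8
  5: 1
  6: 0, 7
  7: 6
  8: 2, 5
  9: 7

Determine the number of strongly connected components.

4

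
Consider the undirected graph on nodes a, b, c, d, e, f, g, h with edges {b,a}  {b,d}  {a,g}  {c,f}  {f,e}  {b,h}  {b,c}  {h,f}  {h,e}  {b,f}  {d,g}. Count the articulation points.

Removing b increases the component count from 1 to 2, so b is a cut vertex.
By contrast removing g leaves 1 component; it is not a cut vertex. No other vertex is a cut vertex either.

1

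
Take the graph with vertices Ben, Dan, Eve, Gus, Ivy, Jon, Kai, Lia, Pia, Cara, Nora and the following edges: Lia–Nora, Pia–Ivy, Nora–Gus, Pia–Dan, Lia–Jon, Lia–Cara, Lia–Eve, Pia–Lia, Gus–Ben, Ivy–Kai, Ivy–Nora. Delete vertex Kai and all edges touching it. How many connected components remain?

With Kai gone, the remaining components are: {Ben, Dan, Eve, Gus, Ivy, Jon, Lia, Pia, Cara, Nora}.
That is 1 component.

1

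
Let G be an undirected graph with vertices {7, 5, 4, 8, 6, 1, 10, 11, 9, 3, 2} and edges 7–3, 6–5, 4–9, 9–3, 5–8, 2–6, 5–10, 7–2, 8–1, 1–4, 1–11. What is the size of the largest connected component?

Starting from 1 we can reach 1, 2, 3, 4, 5, 6, 7, 8, 9, 10, 11. That is one component of size 11.
The largest has 11 vertices.

11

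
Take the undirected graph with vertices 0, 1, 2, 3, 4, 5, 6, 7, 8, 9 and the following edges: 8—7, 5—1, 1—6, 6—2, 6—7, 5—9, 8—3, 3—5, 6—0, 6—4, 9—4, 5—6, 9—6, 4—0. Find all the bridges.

2-6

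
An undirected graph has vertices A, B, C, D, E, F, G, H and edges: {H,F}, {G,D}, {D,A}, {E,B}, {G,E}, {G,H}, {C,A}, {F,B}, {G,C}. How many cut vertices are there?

Removing G increases the component count from 1 to 2, so G is a cut vertex.
By contrast removing C leaves 1 component; it is not a cut vertex. No other vertex is a cut vertex either.

1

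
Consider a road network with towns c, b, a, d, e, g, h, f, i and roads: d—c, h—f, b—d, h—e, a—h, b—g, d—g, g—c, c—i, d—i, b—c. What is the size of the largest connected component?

5

Starting from a we can reach a, e, f, h. That is one component of size 4.
Starting from b we can reach b, c, d, g, i. That is one component of size 5.
The largest has 5 vertices.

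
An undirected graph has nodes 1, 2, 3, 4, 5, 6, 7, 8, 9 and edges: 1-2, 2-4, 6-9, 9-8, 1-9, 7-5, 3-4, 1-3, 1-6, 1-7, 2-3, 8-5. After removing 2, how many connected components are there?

1

With 2 gone, the remaining components are: {1, 3, 4, 5, 6, 7, 8, 9}.
That is 1 component.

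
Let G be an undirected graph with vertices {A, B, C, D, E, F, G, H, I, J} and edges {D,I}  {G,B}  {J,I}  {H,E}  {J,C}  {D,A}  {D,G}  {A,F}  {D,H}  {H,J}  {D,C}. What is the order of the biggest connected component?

10

Starting from A we can reach A, B, C, D, E, F, G, H, I, J. That is one component of size 10.
The largest has 10 vertices.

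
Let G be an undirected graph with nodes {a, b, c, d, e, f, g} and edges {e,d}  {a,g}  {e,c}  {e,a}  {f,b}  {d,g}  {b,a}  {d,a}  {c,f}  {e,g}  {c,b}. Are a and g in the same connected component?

From a we can reach a, b, c, d, e, f, g, which includes g.

Yes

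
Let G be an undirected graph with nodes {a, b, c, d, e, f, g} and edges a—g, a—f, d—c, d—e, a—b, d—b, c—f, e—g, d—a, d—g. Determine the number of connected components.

1

Starting from a we can reach a, b, c, d, e, f, g. That is one component of size 7.
Total: 1 component.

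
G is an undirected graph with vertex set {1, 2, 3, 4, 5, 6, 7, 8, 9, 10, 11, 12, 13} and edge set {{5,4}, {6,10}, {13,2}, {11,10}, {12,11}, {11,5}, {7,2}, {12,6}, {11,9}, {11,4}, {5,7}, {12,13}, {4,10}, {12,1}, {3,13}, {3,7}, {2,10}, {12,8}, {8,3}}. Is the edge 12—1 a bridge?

Yes

Removing 12—1 leaves no path between 12 and 1: the component count goes from 1 to 2. So it is a bridge.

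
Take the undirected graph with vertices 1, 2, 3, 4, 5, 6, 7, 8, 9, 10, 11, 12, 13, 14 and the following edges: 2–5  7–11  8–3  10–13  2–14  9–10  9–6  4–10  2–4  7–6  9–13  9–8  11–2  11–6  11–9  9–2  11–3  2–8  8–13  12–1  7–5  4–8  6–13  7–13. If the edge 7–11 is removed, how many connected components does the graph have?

7 and 11 are still connected via 7-6-11, so the component count stays at 2.

2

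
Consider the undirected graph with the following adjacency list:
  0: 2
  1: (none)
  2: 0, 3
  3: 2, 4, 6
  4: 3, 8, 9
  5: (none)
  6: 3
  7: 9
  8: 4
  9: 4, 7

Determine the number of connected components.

3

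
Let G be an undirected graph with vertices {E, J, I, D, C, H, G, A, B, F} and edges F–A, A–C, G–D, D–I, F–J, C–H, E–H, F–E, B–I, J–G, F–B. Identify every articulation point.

F

Removing F increases the component count from 1 to 2, so F is a cut vertex.
By contrast removing D leaves 1 component; it is not a cut vertex. No other vertex is a cut vertex either.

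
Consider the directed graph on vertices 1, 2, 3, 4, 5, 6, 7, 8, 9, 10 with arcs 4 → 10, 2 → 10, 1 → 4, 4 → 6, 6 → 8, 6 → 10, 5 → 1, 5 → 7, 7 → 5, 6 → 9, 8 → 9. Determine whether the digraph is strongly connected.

No

There is no directed path from 6 to 7, so the graph is not strongly connected.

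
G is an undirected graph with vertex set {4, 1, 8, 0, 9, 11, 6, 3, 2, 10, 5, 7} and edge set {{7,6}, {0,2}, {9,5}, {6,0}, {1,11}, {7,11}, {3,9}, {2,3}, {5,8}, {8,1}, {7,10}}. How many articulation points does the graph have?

Removing 7 increases the component count from 2 to 3, so 7 is a cut vertex.
By contrast removing 8 leaves 2 components; it is not a cut vertex. No other vertex is a cut vertex either.

1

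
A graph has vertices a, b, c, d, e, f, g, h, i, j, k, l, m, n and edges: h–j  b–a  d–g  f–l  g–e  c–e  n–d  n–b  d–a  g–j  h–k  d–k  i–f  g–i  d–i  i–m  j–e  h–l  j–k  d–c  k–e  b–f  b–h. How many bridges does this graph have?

1

The edges on the cycle n-d-g-i-f-l-h-b-n are not bridges since each lies on that cycle.
But removing m–i disconnects m from i — this is a bridge.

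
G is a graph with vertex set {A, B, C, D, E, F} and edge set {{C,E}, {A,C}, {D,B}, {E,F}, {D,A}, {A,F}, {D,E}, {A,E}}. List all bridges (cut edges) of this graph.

The edges on the cycle D-A-C-E-D are not bridges since each lies on that cycle.
But removing B–D disconnects B from D — this is a bridge.

B-D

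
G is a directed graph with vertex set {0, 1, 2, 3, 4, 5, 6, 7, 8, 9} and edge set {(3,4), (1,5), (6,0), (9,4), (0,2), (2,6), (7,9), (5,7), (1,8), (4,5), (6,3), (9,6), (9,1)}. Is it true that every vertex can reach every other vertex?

No

There is no directed path from 8 to 3, so the graph is not strongly connected.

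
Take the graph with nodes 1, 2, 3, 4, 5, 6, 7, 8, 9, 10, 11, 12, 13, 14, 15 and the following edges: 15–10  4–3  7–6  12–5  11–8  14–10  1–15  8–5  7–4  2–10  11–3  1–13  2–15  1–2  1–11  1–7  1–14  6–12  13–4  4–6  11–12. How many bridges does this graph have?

The edges on the cycle 1-2-15-1 are not bridges since each lies on that cycle.
Every edge lies on some cycle, so there are no bridges.

0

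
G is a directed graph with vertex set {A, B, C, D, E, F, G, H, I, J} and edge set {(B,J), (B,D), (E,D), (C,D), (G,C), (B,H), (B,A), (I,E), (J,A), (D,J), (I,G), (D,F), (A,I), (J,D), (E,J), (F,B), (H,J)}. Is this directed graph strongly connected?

From D we can reach every vertex (A, B, C, D, E, F, G, H, I, J), and every vertex can reach D (A, B, C, D, E, F, G, H, I, J). So the whole graph is one strongly connected component.

Yes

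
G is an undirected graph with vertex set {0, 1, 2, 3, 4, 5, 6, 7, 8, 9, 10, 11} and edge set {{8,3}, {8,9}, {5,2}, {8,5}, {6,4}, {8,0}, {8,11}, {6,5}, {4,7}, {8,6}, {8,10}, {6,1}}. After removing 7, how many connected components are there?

1

With 7 gone, the remaining components are: {0, 1, 2, 3, 4, 5, 6, 8, 9, 10, 11}.
That is 1 component.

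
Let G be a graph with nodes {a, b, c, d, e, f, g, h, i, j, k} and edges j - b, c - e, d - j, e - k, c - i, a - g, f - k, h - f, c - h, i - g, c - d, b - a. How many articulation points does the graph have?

1

Removing c increases the component count from 1 to 2, so c is a cut vertex.
By contrast removing k leaves 1 component; it is not a cut vertex. No other vertex is a cut vertex either.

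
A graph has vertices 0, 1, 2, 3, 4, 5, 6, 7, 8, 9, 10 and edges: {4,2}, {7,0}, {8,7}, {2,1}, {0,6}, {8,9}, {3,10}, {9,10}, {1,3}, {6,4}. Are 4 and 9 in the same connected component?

Yes

From 4 we can reach 0, 1, 2, 3, 4, 6, 7, 8, 9, 10, which includes 9.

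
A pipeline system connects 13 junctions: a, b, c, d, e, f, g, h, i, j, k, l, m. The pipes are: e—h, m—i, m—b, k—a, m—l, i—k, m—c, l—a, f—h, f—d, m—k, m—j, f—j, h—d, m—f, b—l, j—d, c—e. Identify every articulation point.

m

Removing m increases the component count from 2 to 3, so m is a cut vertex.
By contrast removing e leaves 2 components; it is not a cut vertex. No other vertex is a cut vertex either.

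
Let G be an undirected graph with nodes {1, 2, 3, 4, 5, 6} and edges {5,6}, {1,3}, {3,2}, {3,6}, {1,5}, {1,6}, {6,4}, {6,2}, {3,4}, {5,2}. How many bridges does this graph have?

0

The edges on the cycle 1-3-2-5-1 are not bridges since each lies on that cycle.
Every edge lies on some cycle, so there are no bridges.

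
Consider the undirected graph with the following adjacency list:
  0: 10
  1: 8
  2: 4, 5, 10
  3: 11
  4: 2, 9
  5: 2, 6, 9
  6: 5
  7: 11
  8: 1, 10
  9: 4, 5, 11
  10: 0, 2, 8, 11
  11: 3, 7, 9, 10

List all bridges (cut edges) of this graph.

The edges on the cycle 2-5-9-4-2 are not bridges since each lies on that cycle.
But removing 8-1 disconnects 8 from 1; removing 7-11 disconnects 7 from 11; removing 10-8 disconnects 10 from 8; removing 10-0 disconnects 10 from 0 — these are bridges.
In total 6 edges are bridges.

0-10, 1-8, 10-8, 11-3, 11-7, 5-6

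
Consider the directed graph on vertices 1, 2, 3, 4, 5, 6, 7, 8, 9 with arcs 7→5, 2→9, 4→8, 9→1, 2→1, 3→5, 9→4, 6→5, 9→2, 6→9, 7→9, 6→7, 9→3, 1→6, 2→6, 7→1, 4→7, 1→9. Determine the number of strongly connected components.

{1, 2, 4, 6, 7, 9} are all mutually reachable — one SCC of size 6.
{3} is an SCC by itself.
{5} is an SCC by itself.
{8} is an SCC by itself.
That gives 4 strongly connected components.

4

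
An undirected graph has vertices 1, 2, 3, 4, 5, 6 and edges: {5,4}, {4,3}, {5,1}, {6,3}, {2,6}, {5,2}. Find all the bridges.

1-5

The edges on the cycle 5-4-3-6-2-5 are not bridges since each lies on that cycle.
But removing 1–5 disconnects 1 from 5 — this is a bridge.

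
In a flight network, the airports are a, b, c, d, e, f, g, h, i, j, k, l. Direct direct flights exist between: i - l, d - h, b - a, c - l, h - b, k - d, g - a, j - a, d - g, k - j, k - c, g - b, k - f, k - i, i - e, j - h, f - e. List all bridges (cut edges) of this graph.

none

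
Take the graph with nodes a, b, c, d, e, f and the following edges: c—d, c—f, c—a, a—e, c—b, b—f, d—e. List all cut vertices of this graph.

Removing c increases the component count from 1 to 2, so c is a cut vertex.
By contrast removing b leaves 1 component; it is not a cut vertex. No other vertex is a cut vertex either.

c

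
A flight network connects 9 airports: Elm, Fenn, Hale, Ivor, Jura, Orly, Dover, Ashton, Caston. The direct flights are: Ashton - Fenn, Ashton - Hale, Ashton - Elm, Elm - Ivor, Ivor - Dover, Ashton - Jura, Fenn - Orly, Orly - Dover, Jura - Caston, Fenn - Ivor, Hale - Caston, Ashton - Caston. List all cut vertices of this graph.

Removing Ashton increases the component count from 1 to 2, so Ashton is a cut vertex.
By contrast removing Elm leaves 1 component; it is not a cut vertex. No other vertex is a cut vertex either.

Ashton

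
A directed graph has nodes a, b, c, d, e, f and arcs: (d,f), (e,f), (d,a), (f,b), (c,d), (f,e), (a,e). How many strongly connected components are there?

5

{e, f} are all mutually reachable — one SCC of size 2.
{b} is an SCC by itself.
{a} is an SCC by itself.
{d} is an SCC by itself.
{c} is an SCC by itself.
That gives 5 strongly connected components.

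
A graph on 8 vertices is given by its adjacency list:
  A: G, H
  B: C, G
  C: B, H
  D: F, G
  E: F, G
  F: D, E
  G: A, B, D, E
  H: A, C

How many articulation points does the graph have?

1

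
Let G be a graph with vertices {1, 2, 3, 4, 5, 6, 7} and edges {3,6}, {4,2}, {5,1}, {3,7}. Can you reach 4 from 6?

No

The component containing 6 is {3, 6, 7}, and 4 is not in it.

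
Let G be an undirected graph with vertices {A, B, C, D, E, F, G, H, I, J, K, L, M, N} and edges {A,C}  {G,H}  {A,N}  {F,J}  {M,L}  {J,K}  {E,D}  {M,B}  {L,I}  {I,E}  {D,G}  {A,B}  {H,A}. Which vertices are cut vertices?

Removing A increases the component count from 2 to 4, so A is a cut vertex.
Removing J increases the component count from 2 to 3, so J is a cut vertex.
By contrast removing K leaves 2 components; it is not a cut vertex. No other vertex is a cut vertex either.

A, J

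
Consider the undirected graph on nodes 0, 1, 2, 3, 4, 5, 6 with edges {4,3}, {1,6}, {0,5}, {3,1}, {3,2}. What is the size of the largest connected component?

5

Starting from 0 we can reach 0, 5. That is one component of size 2.
Starting from 1 we can reach 1, 2, 3, 4, 6. That is one component of size 5.
The largest has 5 vertices.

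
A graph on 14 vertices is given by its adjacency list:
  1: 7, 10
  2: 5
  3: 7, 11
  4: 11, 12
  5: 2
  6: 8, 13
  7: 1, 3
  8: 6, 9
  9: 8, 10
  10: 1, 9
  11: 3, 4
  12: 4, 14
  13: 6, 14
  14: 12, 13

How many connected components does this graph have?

Starting from 2 we can reach 2, 5. That is one component of size 2.
Starting from 1 we can reach 1, 3, 4, 6, 7, 8, 9, 10, 11, 12, 13, 14. That is one component of size 12.
Total: 2 components.

2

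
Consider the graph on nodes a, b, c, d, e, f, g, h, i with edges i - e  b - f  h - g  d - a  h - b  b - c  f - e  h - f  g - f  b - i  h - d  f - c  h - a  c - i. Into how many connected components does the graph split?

Starting from a we can reach a, b, c, d, e, f, g, h, i. That is one component of size 9.
Total: 1 component.

1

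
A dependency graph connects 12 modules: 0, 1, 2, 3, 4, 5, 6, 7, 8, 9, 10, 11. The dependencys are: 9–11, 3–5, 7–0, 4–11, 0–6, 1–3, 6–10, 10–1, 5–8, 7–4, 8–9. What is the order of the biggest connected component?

11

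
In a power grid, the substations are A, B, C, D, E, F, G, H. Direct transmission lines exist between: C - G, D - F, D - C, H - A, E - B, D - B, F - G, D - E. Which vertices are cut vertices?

Removing D increases the component count from 2 to 3, so D is a cut vertex.
By contrast removing C leaves 2 components; it is not a cut vertex. No other vertex is a cut vertex either.

D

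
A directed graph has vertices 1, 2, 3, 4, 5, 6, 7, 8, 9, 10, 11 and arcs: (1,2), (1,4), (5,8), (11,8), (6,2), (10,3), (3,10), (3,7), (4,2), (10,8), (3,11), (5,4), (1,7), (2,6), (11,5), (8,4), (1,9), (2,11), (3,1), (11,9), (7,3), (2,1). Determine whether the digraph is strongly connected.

No

There is no directed path from 9 to 7, so the graph is not strongly connected.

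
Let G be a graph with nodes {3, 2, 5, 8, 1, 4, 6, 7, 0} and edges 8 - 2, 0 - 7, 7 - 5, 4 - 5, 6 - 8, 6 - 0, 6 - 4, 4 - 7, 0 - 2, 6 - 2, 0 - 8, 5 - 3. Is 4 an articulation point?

No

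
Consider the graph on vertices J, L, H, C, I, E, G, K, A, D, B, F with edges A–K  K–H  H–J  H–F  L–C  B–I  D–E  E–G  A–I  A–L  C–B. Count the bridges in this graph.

6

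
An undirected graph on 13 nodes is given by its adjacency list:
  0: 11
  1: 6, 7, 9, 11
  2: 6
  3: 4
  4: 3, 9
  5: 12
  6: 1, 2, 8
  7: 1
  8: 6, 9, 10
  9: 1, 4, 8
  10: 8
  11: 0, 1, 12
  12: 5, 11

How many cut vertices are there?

7

Removing 1 increases the component count from 1 to 3, so 1 is a cut vertex.
Removing 4 increases the component count from 1 to 2, so 4 is a cut vertex.
Removing 6 increases the component count from 1 to 2, so 6 is a cut vertex.
Likewise 8, 9, 11, 12 are cut vertices.
By contrast removing 3 leaves 1 component; it is not a cut vertex. No other vertex is a cut vertex either.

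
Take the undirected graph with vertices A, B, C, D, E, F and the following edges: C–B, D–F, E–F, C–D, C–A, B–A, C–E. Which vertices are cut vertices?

C

Removing C increases the component count from 1 to 2, so C is a cut vertex.
By contrast removing F leaves 1 component; it is not a cut vertex. No other vertex is a cut vertex either.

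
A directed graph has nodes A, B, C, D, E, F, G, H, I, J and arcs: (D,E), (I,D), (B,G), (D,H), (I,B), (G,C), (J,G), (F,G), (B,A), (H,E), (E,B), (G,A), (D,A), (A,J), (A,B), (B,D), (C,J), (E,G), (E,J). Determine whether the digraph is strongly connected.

There is no directed path from C to I, so the graph is not strongly connected.

No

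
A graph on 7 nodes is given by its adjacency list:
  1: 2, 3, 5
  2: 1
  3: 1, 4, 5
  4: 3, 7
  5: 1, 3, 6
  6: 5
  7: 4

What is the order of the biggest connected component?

7

Starting from 1 we can reach 1, 2, 3, 4, 5, 6, 7. That is one component of size 7.
The largest has 7 vertices.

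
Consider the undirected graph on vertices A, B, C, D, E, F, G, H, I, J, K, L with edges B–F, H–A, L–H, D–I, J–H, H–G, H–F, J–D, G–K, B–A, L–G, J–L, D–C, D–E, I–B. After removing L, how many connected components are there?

1

With L gone, the remaining components are: {A, B, C, D, E, F, G, H, I, J, K}.
That is 1 component.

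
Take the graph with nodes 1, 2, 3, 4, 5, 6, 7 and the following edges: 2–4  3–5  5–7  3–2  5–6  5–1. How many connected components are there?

1

Starting from 1 we can reach 1, 2, 3, 4, 5, 6, 7. That is one component of size 7.
Total: 1 component.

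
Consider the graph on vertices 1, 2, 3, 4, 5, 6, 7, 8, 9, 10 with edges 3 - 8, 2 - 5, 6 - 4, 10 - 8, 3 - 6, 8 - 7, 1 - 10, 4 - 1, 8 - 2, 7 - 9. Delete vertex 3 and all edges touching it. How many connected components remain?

With 3 gone, the remaining components are: {1, 2, 4, 5, 6, 7, 8, 9, 10}.
That is 1 component.

1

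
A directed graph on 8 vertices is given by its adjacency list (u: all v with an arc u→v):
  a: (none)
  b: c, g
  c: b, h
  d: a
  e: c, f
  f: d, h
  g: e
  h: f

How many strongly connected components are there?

4

{b, c, e, g} are all mutually reachable — one SCC of size 4.
{f, h} are all mutually reachable — one SCC of size 2.
{d} is an SCC by itself.
{a} is an SCC by itself.
That gives 4 strongly connected components.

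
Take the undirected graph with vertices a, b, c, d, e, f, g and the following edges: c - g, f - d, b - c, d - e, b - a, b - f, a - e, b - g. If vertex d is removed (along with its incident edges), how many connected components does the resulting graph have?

With d gone, the remaining components are: {a, b, c, e, f, g}.
That is 1 component.

1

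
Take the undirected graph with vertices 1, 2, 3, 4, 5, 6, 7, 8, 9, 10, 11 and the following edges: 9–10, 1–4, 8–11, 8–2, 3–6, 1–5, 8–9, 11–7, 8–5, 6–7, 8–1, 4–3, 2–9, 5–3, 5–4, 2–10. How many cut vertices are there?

1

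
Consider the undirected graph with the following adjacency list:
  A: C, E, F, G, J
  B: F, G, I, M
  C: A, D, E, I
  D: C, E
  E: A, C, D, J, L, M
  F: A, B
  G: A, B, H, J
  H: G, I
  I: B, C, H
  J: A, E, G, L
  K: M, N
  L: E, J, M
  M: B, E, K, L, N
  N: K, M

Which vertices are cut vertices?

Removing M increases the component count from 1 to 2, so M is a cut vertex.
By contrast removing B leaves 1 component; it is not a cut vertex. No other vertex is a cut vertex either.

M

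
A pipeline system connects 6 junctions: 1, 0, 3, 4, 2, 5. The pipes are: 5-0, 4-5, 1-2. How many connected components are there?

3 is isolated — a component by itself.
Starting from 1 we can reach 1, 2. That is one component of size 2.
Starting from 0 we can reach 0, 4, 5. That is one component of size 3.
Total: 3 components.

3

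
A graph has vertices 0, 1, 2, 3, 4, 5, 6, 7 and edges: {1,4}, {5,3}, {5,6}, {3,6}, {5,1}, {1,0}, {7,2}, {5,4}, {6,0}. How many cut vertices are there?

0

Removing 1, for instance, still leaves 2 components. No single vertex removal increases the component count — the graph has no articulation points.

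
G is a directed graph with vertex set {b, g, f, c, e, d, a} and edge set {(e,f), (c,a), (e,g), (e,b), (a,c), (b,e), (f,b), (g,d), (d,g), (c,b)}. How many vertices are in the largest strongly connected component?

{b, e, f} are all mutually reachable — one SCC of size 3.
{d, g} are all mutually reachable — one SCC of size 2.
{a, c} are all mutually reachable — one SCC of size 2.
The largest has 3 vertices.

3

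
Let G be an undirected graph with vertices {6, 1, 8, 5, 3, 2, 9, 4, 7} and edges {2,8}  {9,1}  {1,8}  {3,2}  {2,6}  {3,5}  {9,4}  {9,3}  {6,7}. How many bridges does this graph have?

4

The edges on the cycle 9-3-2-8-1-9 are not bridges since each lies on that cycle.
But removing 2-6 disconnects 2 from 6; removing 7-6 disconnects 7 from 6; removing 3-5 disconnects 3 from 5; removing 9-4 disconnects 9 from 4 — these are bridges.
That makes 4 bridges.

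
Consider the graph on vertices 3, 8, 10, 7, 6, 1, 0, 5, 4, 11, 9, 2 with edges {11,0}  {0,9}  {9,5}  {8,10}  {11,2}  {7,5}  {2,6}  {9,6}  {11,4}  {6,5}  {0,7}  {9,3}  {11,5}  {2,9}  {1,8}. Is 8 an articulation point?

Deleting 8 raises the number of components from 2 to 3, so 8 is a cut vertex.

Yes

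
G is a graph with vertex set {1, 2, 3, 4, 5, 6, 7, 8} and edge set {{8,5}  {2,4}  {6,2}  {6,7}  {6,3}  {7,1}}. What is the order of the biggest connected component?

6

Starting from 5 we can reach 5, 8. That is one component of size 2.
Starting from 1 we can reach 1, 2, 3, 4, 6, 7. That is one component of size 6.
The largest has 6 vertices.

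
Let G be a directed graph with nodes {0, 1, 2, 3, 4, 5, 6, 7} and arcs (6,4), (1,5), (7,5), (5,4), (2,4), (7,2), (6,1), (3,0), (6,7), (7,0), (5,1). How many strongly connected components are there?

{1, 5} are all mutually reachable — one SCC of size 2.
{2} is an SCC by itself.
{0} is an SCC by itself.
{6} is an SCC by itself.
{7} is an SCC by itself.
(and 2 more singleton SCCs)
That gives 7 strongly connected components.

7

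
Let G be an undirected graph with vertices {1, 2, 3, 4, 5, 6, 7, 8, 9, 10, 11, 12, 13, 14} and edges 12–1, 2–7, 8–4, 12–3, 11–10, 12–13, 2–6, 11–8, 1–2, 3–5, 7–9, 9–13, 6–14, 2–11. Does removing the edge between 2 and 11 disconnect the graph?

Yes

Removing 2–11 leaves no path between 2 and 11: the component count goes from 1 to 2. So it is a bridge.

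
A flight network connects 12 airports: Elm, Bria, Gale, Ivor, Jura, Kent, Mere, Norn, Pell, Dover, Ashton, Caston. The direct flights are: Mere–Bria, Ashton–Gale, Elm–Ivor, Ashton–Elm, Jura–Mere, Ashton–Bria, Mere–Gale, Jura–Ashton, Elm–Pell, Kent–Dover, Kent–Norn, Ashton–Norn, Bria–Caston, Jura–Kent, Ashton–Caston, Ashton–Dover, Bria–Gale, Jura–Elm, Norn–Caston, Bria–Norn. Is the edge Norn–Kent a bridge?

No

After removing Norn–Kent, the path Norn-Ashton-Jura-Kent still connects them, so the edge is not a bridge.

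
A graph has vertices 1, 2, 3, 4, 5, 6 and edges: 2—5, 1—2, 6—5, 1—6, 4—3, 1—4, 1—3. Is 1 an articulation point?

Yes

Deleting 1 raises the number of components from 1 to 2, so 1 is a cut vertex.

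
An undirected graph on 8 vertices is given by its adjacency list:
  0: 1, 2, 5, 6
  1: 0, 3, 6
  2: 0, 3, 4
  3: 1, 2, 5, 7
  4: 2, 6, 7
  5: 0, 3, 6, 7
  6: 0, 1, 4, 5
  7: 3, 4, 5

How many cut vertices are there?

0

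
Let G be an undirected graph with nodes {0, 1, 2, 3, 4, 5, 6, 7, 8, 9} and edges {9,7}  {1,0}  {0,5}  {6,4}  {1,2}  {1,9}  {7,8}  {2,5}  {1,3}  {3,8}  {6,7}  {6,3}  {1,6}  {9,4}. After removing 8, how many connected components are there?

1

With 8 gone, the remaining components are: {0, 1, 2, 3, 4, 5, 6, 7, 9}.
That is 1 component.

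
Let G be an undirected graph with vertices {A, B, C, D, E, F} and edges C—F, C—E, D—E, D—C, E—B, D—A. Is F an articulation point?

Deleting F leaves 1 component (was 1), so F is not a cut vertex.

No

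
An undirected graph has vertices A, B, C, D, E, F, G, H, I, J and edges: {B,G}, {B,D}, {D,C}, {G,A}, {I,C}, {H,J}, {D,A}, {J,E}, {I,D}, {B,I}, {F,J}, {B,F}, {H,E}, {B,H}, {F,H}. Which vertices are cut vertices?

B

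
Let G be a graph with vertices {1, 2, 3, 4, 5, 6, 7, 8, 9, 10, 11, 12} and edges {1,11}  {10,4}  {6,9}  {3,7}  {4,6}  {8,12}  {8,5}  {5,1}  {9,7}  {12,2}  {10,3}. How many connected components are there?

Starting from 1 we can reach 1, 2, 5, 8, 11, 12. That is one component of size 6.
Starting from 3 we can reach 3, 4, 6, 7, 9, 10. That is one component of size 6.
Total: 2 components.

2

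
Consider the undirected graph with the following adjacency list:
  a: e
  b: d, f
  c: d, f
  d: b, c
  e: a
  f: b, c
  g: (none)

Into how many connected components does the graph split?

g is isolated — a component by itself.
Starting from a we can reach a, e. That is one component of size 2.
Starting from b we can reach b, c, d, f. That is one component of size 4.
Total: 3 components.

3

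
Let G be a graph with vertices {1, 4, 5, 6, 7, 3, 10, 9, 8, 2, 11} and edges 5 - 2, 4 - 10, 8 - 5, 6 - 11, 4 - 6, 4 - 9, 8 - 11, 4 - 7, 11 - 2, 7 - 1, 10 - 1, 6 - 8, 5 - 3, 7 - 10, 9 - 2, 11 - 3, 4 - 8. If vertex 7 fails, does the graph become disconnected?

No

Deleting 7 leaves 1 component (was 1) (its neighbors 1, 4, 10 remain connected to each other), so 7 is not a cut vertex.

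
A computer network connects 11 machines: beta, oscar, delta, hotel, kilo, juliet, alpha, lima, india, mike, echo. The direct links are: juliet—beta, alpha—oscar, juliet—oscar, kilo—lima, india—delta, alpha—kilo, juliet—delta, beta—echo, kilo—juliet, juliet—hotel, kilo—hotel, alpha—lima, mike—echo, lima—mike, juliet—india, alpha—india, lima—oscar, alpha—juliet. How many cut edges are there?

The edges on the cycle kilo-juliet-hotel-kilo are not bridges since each lies on that cycle.
Every edge lies on some cycle, so there are no bridges.

0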